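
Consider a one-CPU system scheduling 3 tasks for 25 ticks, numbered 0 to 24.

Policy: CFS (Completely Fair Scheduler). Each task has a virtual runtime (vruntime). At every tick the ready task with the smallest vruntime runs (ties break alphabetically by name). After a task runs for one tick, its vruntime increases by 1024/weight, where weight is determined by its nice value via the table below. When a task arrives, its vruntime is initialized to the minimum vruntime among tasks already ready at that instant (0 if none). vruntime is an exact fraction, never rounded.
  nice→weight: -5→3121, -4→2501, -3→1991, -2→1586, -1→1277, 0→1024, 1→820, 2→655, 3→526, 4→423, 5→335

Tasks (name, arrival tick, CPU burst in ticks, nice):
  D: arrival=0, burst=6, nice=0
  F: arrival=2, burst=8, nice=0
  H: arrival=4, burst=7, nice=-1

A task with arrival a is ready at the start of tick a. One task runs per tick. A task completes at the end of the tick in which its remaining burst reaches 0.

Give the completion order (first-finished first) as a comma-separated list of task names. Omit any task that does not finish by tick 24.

t=0: vr[D=0] → run D
t=1: vr[D=1] → run D
t=2: vr[D=2 F=2] → run D
t=3: vr[D=3 F=2] → run F
t=4: vr[D=3 F=3 H=3] → run D
t=5: vr[D=4 F=3 H=3] → run F
t=6: vr[D=4 F=4 H=3] → run H
t=7: vr[D=4 F=4 H=4855/1277] → run H
t=8: vr[D=4 F=4 H=5879/1277] → run D
t=9: vr[D=5 F=4 H=5879/1277] → run F
t=10: vr[D=5 F=5 H=5879/1277] → run H
t=11: vr[D=5 F=5 H=6903/1277] → run D
t=12: vr[F=5 H=6903/1277] → run F
t=13: vr[F=6 H=6903/1277] → run H
t=14: vr[F=6 H=7927/1277] → run F
t=15: vr[F=7 H=7927/1277] → run H
t=16: vr[F=7 H=8951/1277] → run F
t=17: vr[F=8 H=8951/1277] → run H
t=18: vr[F=8 H=9975/1277] → run H
t=19: vr[F=8] → run F
t=20: vr[F=9] → run F
t=21: (idle)
t=22: (idle)
t=23: (idle)
t=24: (idle)

completion order = D, H, F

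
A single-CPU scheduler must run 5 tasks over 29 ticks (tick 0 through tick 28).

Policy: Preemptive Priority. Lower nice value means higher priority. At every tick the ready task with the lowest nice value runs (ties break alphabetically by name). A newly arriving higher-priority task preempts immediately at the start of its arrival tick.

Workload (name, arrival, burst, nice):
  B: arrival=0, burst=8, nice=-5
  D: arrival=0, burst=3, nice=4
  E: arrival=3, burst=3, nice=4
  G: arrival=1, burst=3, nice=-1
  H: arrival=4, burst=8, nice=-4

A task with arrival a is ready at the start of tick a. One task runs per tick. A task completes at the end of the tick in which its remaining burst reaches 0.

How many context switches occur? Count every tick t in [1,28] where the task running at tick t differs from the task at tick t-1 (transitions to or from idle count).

context switches = 5

t=0: ready={B,D} → run B
t=1: ready={B,D,G} → run B
t=2: ready={B,D,G} → run B
t=3: ready={B,D,E,G} → run B
t=4: ready={B,D,E,G,H} → run B
t=5: ready={B,D,E,G,H} → run B
t=6: ready={B,D,E,G,H} → run B
t=7: ready={B,D,E,G,H} → run B
t=8: ready={D,E,G,H} → run H
t=9: ready={D,E,G,H} → run H
t=10: ready={D,E,G,H} → run H
t=11: ready={D,E,G,H} → run H
t=12: ready={D,E,G,H} → run H
t=13: ready={D,E,G,H} → run H
t=14: ready={D,E,G,H} → run H
t=15: ready={D,E,G,H} → run H
t=16: ready={D,E,G} → run G
t=17: ready={D,E,G} → run G
t=18: ready={D,E,G} → run G
t=19: ready={D,E} → run D
t=20: ready={D,E} → run D
t=21: ready={D,E} → run D
t=22: ready={E} → run E
t=23: ready={E} → run E
t=24: ready={E} → run E
t=25: (idle)
t=26: (idle)
t=27: (idle)
t=28: (idle)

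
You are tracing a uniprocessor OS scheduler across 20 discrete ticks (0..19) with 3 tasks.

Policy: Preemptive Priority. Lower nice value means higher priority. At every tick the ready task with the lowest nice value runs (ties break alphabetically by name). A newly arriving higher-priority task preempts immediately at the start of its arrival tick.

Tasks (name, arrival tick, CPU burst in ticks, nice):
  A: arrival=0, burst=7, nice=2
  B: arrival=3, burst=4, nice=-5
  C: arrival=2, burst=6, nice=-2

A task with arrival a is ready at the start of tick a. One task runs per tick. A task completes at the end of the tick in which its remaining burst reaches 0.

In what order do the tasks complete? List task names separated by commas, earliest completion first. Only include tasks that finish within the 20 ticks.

t=0: ready={A} → run A
t=1: ready={A} → run A
t=2: ready={A,C} → run C
t=3: ready={A,B,C} → run B
t=4: ready={A,B,C} → run B
t=5: ready={A,B,C} → run B
t=6: ready={A,B,C} → run B
t=7: ready={A,C} → run C
t=8: ready={A,C} → run C
t=9: ready={A,C} → run C
t=10: ready={A,C} → run C
t=11: ready={A,C} → run C
t=12: ready={A} → run A
t=13: ready={A} → run A
t=14: ready={A} → run A
t=15: ready={A} → run A
t=16: ready={A} → run A
t=17: (idle)
t=18: (idle)
t=19: (idle)

completion order = B, C, A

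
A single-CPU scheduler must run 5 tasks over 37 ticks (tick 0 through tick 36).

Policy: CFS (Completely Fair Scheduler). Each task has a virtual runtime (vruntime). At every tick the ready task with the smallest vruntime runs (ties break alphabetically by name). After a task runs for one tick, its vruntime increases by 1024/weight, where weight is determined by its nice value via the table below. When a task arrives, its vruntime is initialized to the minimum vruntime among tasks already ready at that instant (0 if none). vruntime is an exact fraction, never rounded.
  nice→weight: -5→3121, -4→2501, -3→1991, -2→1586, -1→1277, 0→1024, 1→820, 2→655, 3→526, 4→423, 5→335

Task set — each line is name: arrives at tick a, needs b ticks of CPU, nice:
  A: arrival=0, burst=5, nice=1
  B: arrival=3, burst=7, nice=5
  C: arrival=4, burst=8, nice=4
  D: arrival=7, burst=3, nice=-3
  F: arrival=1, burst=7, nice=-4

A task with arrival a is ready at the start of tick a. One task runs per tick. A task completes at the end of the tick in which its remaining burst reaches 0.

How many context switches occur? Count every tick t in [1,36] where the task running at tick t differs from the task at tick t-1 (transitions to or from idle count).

t=0: vr[A=0] → run A
t=1: vr[A=256/205 F=256/205] → run A
t=2: vr[A=512/205 F=256/205] → run F
t=3: vr[A=512/205 B=20736/12505 F=20736/12505] → run B
t=4: vr[A=512/205 B=3950336/837835 C=20736/12505 F=20736/12505] → run C
t=5: vr[A=512/205 B=3950336/837835 C=21576448/5289615 F=20736/12505] → run F
t=6: vr[A=512/205 B=3950336/837835 C=21576448/5289615 F=25856/12505] → run F
t=7: vr[A=512/205 B=3950336/837835 C=21576448/5289615 D=30976/12505 F=30976/12505] → run D
t=8: vr[A=512/205 B=3950336/837835 C=21576448/5289615 D=74478336/24897455 F=30976/12505] → run F
t=9: vr[A=512/205 B=3950336/837835 C=21576448/5289615 D=74478336/24897455 F=36096/12505] → run A
t=10: vr[A=768/205 B=3950336/837835 C=21576448/5289615 D=74478336/24897455 F=36096/12505] → run F
t=11: vr[A=768/205 B=3950336/837835 C=21576448/5289615 D=74478336/24897455 F=41216/12505] → run D
t=12: vr[A=768/205 B=3950336/837835 C=21576448/5289615 D=87283456/24897455 F=41216/12505] → run F
t=13: vr[A=768/205 B=3950336/837835 C=21576448/5289615 D=87283456/24897455 F=46336/12505] → run D
t=14: vr[A=768/205 B=3950336/837835 C=21576448/5289615 F=46336/12505] → run F
t=15: vr[A=768/205 B=3950336/837835 C=21576448/5289615] → run A
t=16: vr[A=1024/205 B=3950336/837835 C=21576448/5289615] → run C
t=17: vr[A=1024/205 B=3950336/837835 C=34381568/5289615] → run B
t=18: vr[A=1024/205 B=1302272/167567 C=34381568/5289615] → run A
t=19: vr[B=1302272/167567 C=34381568/5289615] → run C
t=20: vr[B=1302272/167567 C=15728896/1763205] → run B
t=21: vr[B=9072384/837835 C=15728896/1763205] → run C
t=22: vr[B=9072384/837835 C=59991808/5289615] → run B
t=23: vr[B=11633408/837835 C=59991808/5289615] → run C
t=24: vr[B=11633408/837835 C=72796928/5289615] → run C
t=25: vr[B=11633408/837835 C=28534016/1763205] → run B
t=26: vr[B=14194432/837835 C=28534016/1763205] → run C
t=27: vr[B=14194432/837835 C=98407168/5289615] → run B
t=28: vr[B=16755456/837835 C=98407168/5289615] → run C
t=29: vr[B=16755456/837835] → run B
t=30: (idle)
t=31: (idle)
t=32: (idle)
t=33: (idle)
t=34: (idle)
t=35: (idle)
t=36: (idle)

context switches = 27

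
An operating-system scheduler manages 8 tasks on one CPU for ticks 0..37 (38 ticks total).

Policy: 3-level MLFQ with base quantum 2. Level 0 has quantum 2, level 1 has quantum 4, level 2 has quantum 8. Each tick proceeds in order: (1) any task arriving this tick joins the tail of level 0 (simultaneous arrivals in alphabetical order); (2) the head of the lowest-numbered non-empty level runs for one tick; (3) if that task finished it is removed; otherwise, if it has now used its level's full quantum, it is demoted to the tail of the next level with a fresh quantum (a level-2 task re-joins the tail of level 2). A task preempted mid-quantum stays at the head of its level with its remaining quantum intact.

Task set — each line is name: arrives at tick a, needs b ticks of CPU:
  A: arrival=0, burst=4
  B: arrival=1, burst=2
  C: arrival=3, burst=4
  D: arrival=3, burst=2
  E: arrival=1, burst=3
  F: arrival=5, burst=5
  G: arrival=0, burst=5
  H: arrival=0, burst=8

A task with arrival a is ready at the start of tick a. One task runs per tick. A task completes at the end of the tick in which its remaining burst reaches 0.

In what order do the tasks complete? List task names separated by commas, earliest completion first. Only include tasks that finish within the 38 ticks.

t=0: L0/L1/L2 = AGH/-/- → run A
t=1: L0/L1/L2 = AGHBE/-/- → run A
t=2: L0/L1/L2 = GHBE/A/- → run G
t=3: L0/L1/L2 = GHBECD/A/- → run G
t=4: L0/L1/L2 = HBECD/AG/- → run H
t=5: L0/L1/L2 = HBECDF/AG/- → run H
t=6: L0/L1/L2 = BECDF/AGH/- → run B
t=7: L0/L1/L2 = BECDF/AGH/- → run B
t=8: L0/L1/L2 = ECDF/AGH/- → run E
t=9: L0/L1/L2 = ECDF/AGH/- → run E
t=10: L0/L1/L2 = CDF/AGHE/- → run C
t=11: L0/L1/L2 = CDF/AGHE/- → run C
t=12: L0/L1/L2 = DF/AGHEC/- → run D
t=13: L0/L1/L2 = DF/AGHEC/- → run D
t=14: L0/L1/L2 = F/AGHEC/- → run F
t=15: L0/L1/L2 = F/AGHEC/- → run F
t=16: L0/L1/L2 = -/AGHECF/- → run A
t=17: L0/L1/L2 = -/AGHECF/- → run A
t=18: L0/L1/L2 = -/GHECF/- → run G
t=19: L0/L1/L2 = -/GHECF/- → run G
t=20: L0/L1/L2 = -/GHECF/- → run G
t=21: L0/L1/L2 = -/HECF/- → run H
t=22: L0/L1/L2 = -/HECF/- → run H
t=23: L0/L1/L2 = -/HECF/- → run H
t=24: L0/L1/L2 = -/HECF/- → run H
t=25: L0/L1/L2 = -/ECF/H → run E
t=26: L0/L1/L2 = -/CF/H → run C
t=27: L0/L1/L2 = -/CF/H → run C
t=28: L0/L1/L2 = -/F/H → run F
t=29: L0/L1/L2 = -/F/H → run F
t=30: L0/L1/L2 = -/F/H → run F
t=31: L0/L1/L2 = -/-/H → run H
t=32: L0/L1/L2 = -/-/H → run H
t=33: (idle)
t=34: (idle)
t=35: (idle)
t=36: (idle)
t=37: (idle)

completion order = B, D, A, G, E, C, F, H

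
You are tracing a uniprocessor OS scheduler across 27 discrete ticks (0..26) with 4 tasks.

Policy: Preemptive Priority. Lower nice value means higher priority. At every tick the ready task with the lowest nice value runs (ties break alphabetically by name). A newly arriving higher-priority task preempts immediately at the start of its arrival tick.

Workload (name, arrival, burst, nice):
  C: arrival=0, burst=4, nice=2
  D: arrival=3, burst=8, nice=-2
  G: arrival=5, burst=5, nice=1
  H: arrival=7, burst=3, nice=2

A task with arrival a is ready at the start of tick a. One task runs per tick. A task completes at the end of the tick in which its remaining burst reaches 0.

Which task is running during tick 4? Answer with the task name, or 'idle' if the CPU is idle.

running at tick 4 = D

t=0: ready={C} → run C
t=1: ready={C} → run C
t=2: ready={C} → run C
t=3: ready={C,D} → run D
t=4: ready={C,D} → run D
t=5: ready={C,D,G} → run D
t=6: ready={C,D,G} → run D
t=7: ready={C,D,G,H} → run D
t=8: ready={C,D,G,H} → run D
t=9: ready={C,D,G,H} → run D
t=10: ready={C,D,G,H} → run D
t=11: ready={C,G,H} → run G
t=12: ready={C,G,H} → run G
t=13: ready={C,G,H} → run G
t=14: ready={C,G,H} → run G
t=15: ready={C,G,H} → run G
t=16: ready={C,H} → run C
t=17: ready={H} → run H
t=18: ready={H} → run H
t=19: ready={H} → run H
t=20: (idle)
t=21: (idle)
t=22: (idle)
t=23: (idle)
t=24: (idle)
t=25: (idle)
t=26: (idle)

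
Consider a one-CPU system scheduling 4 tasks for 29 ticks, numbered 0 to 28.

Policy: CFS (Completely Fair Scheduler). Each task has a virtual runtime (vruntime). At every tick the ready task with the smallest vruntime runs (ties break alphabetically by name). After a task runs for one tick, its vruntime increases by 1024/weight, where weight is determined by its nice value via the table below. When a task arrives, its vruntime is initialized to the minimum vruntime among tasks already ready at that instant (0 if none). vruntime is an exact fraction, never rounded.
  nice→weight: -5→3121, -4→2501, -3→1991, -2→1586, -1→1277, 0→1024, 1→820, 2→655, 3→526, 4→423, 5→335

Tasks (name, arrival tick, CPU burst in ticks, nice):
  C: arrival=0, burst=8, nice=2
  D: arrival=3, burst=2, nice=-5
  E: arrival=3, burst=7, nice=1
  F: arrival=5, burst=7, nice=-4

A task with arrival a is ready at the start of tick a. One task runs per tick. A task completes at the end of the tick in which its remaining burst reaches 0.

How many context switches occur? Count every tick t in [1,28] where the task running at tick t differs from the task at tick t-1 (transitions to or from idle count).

t=0: vr[C=0] → run C
t=1: vr[C=1024/655] → run C
t=2: vr[C=2048/655] → run C
t=3: vr[C=3072/655 D=3072/655 E=3072/655] → run C
t=4: vr[C=4096/655 D=3072/655 E=3072/655] → run D
t=5: vr[C=4096/655 D=10258432/2044255 E=3072/655 F=3072/655] → run E
t=6: vr[C=4096/655 D=10258432/2044255 E=159488/26855 F=3072/655] → run F
t=7: vr[C=4096/655 D=10258432/2044255 E=159488/26855 F=8353792/1638155] → run D
t=8: vr[C=4096/655 E=159488/26855 F=8353792/1638155] → run F
t=9: vr[C=4096/655 E=159488/26855 F=9024512/1638155] → run F
t=10: vr[C=4096/655 E=159488/26855 F=9695232/1638155] → run F
t=11: vr[C=4096/655 E=159488/26855 F=10365952/1638155] → run E
t=12: vr[C=4096/655 E=193024/26855 F=10365952/1638155] → run C
t=13: vr[C=1024/131 E=193024/26855 F=10365952/1638155] → run F
t=14: vr[C=1024/131 E=193024/26855 F=11036672/1638155] → run F
t=15: vr[C=1024/131 E=193024/26855 F=11707392/1638155] → run F
t=16: vr[C=1024/131 E=193024/26855] → run E
t=17: vr[C=1024/131 E=45312/5371] → run C
t=18: vr[C=6144/655 E=45312/5371] → run E
t=19: vr[C=6144/655 E=260096/26855] → run C
t=20: vr[C=7168/655 E=260096/26855] → run E
t=21: vr[C=7168/655 E=293632/26855] → run E
t=22: vr[C=7168/655 E=327168/26855] → run C
t=23: vr[E=327168/26855] → run E
t=24: (idle)
t=25: (idle)
t=26: (idle)
t=27: (idle)
t=28: (idle)

context switches = 16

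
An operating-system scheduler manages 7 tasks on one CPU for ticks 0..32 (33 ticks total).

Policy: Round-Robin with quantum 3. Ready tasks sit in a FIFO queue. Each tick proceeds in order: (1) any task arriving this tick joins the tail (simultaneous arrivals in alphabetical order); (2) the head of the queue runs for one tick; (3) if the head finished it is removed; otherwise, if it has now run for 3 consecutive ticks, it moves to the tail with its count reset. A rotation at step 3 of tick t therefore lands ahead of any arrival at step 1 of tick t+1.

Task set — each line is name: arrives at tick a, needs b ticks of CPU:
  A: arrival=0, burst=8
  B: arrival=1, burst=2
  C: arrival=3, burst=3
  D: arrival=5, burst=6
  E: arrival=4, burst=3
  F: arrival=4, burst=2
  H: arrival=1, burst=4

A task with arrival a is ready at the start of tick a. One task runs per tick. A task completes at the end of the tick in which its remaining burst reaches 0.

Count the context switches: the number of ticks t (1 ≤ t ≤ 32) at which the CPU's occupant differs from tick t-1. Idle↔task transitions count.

context switches = 11

t=0: queue=[A] q_used=0 → run A
t=1: queue=[A,B,H] q_used=1 → run A
t=2: queue=[A,B,H] q_used=2 → run A
t=3: queue=[B,H,A,C] q_used=0 → run B
t=4: queue=[B,H,A,C,E,F] q_used=1 → run B
t=5: queue=[H,A,C,E,F,D] q_used=0 → run H
t=6: queue=[H,A,C,E,F,D] q_used=1 → run H
t=7: queue=[H,A,C,E,F,D] q_used=2 → run H
t=8: queue=[A,C,E,F,D,H] q_used=0 → run A
t=9: queue=[A,C,E,F,D,H] q_used=1 → run A
t=10: queue=[A,C,E,F,D,H] q_used=2 → run A
t=11: queue=[C,E,F,D,H,A] q_used=0 → run C
t=12: queue=[C,E,F,D,H,A] q_used=1 → run C
t=13: queue=[C,E,F,D,H,A] q_used=2 → run C
t=14: queue=[E,F,D,H,A] q_used=0 → run E
t=15: queue=[E,F,D,H,A] q_used=1 → run E
t=16: queue=[E,F,D,H,A] q_used=2 → run E
t=17: queue=[F,D,H,A] q_used=0 → run F
t=18: queue=[F,D,H,A] q_used=1 → run F
t=19: queue=[D,H,A] q_used=0 → run D
t=20: queue=[D,H,A] q_used=1 → run D
t=21: queue=[D,H,A] q_used=2 → run D
t=22: queue=[H,A,D] q_used=0 → run H
t=23: queue=[A,D] q_used=0 → run A
t=24: queue=[A,D] q_used=1 → run A
t=25: queue=[D] q_used=0 → run D
t=26: queue=[D] q_used=1 → run D
t=27: queue=[D] q_used=2 → run D
t=28: (idle)
t=29: (idle)
t=30: (idle)
t=31: (idle)
t=32: (idle)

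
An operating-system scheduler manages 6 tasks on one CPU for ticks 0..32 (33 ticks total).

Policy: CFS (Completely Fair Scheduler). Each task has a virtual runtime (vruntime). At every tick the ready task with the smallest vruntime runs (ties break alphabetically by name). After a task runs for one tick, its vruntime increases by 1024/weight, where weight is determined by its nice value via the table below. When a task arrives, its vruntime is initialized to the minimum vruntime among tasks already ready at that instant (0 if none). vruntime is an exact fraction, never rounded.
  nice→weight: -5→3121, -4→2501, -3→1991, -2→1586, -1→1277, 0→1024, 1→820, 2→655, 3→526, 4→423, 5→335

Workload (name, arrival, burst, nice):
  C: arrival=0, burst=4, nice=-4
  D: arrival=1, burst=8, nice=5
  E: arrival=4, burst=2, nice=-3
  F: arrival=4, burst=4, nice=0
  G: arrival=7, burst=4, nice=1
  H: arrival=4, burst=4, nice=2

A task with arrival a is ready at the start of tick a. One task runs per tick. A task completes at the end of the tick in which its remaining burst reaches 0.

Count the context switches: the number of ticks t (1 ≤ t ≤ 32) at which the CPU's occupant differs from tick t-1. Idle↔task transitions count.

t=0: vr[C=0] → run C
t=1: vr[C=1024/2501 D=1024/2501] → run C
t=2: vr[C=2048/2501 D=1024/2501] → run D
t=3: vr[C=2048/2501 D=2904064/837835] → run C
t=4: vr[C=3072/2501 D=2904064/837835 E=3072/2501 F=3072/2501 H=3072/2501] → run C
t=5: vr[D=2904064/837835 E=3072/2501 F=3072/2501 H=3072/2501] → run E
t=6: vr[D=2904064/837835 E=8677376/4979491 F=3072/2501 H=3072/2501] → run F
t=7: vr[D=2904064/837835 E=8677376/4979491 F=5573/2501 G=3072/2501 H=3072/2501] → run G
t=8: vr[D=2904064/837835 E=8677376/4979491 F=5573/2501 G=30976/12505 H=3072/2501] → run H
t=9: vr[D=2904064/837835 E=8677376/4979491 F=5573/2501 G=30976/12505 H=4573184/1638155] → run E
t=10: vr[D=2904064/837835 F=5573/2501 G=30976/12505 H=4573184/1638155] → run F
t=11: vr[D=2904064/837835 F=8074/2501 G=30976/12505 H=4573184/1638155] → run G
t=12: vr[D=2904064/837835 F=8074/2501 G=46592/12505 H=4573184/1638155] → run H
t=13: vr[D=2904064/837835 F=8074/2501 G=46592/12505 H=7134208/1638155] → run F
t=14: vr[D=2904064/837835 F=10575/2501 G=46592/12505 H=7134208/1638155] → run D
t=15: vr[D=5465088/837835 F=10575/2501 G=46592/12505 H=7134208/1638155] → run G
t=16: vr[D=5465088/837835 F=10575/2501 G=62208/12505 H=7134208/1638155] → run F
t=17: vr[D=5465088/837835 G=62208/12505 H=7134208/1638155] → run H
t=18: vr[D=5465088/837835 G=62208/12505 H=9695232/1638155] → run G
t=19: vr[D=5465088/837835 H=9695232/1638155] → run H
t=20: vr[D=5465088/837835] → run D
t=21: vr[D=8026112/837835] → run D
t=22: vr[D=10587136/837835] → run D
t=23: vr[D=2629632/167567] → run D
t=24: vr[D=15709184/837835] → run D
t=25: vr[D=18270208/837835] → run D
t=26: (idle)
t=27: (idle)
t=28: (idle)
t=29: (idle)
t=30: (idle)
t=31: (idle)
t=32: (idle)

context switches = 19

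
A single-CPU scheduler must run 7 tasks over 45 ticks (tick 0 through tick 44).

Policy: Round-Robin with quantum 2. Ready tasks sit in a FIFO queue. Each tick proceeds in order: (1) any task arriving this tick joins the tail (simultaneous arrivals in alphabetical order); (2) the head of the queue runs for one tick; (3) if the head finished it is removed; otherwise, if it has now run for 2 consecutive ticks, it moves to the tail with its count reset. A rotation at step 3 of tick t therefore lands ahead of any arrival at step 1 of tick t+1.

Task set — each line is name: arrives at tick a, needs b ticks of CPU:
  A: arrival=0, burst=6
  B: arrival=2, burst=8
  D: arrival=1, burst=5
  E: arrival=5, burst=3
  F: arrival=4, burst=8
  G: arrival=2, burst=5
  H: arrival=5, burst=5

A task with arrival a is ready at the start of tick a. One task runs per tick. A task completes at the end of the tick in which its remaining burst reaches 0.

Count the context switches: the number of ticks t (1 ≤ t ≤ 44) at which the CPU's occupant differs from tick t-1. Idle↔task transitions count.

t=0: queue=[A] q_used=0 → run A
t=1: queue=[A,D] q_used=1 → run A
t=2: queue=[D,A,B,G] q_used=0 → run D
t=3: queue=[D,A,B,G] q_used=1 → run D
t=4: queue=[A,B,G,D,F] q_used=0 → run A
t=5: queue=[A,B,G,D,F,E,H] q_used=1 → run A
t=6: queue=[B,G,D,F,E,H,A] q_used=0 → run B
t=7: queue=[B,G,D,F,E,H,A] q_used=1 → run B
t=8: queue=[G,D,F,E,H,A,B] q_used=0 → run G
t=9: queue=[G,D,F,E,H,A,B] q_used=1 → run G
t=10: queue=[D,F,E,H,A,B,G] q_used=0 → run D
t=11: queue=[D,F,E,H,A,B,G] q_used=1 → run D
t=12: queue=[F,E,H,A,B,G,D] q_used=0 → run F
t=13: queue=[F,E,H,A,B,G,D] q_used=1 → run F
t=14: queue=[E,H,A,B,G,D,F] q_used=0 → run E
t=15: queue=[E,H,A,B,G,D,F] q_used=1 → run E
t=16: queue=[H,A,B,G,D,F,E] q_used=0 → run H
t=17: queue=[H,A,B,G,D,F,E] q_used=1 → run H
t=18: queue=[A,B,G,D,F,E,H] q_used=0 → run A
t=19: queue=[A,B,G,D,F,E,H] q_used=1 → run A
t=20: queue=[B,G,D,F,E,H] q_used=0 → run B
t=21: queue=[B,G,D,F,E,H] q_used=1 → run B
t=22: queue=[G,D,F,E,H,B] q_used=0 → run G
t=23: queue=[G,D,F,E,H,B] q_used=1 → run G
t=24: queue=[D,F,E,H,B,G] q_used=0 → run D
t=25: queue=[F,E,H,B,G] q_used=0 → run F
t=26: queue=[F,E,H,B,G] q_used=1 → run F
t=27: queue=[E,H,B,G,F] q_used=0 → run E
t=28: queue=[H,B,G,F] q_used=0 → run H
t=29: queue=[H,B,G,F] q_used=1 → run H
t=30: queue=[B,G,F,H] q_used=0 → run B
t=31: queue=[B,G,F,H] q_used=1 → run B
t=32: queue=[G,F,H,B] q_used=0 → run G
t=33: queue=[F,H,B] q_used=0 → run F
t=34: queue=[F,H,B] q_used=1 → run F
t=35: queue=[H,B,F] q_used=0 → run H
t=36: queue=[B,F] q_used=0 → run B
t=37: queue=[B,F] q_used=1 → run B
t=38: queue=[F] q_used=0 → run F
t=39: queue=[F] q_used=1 → run F
t=40: (idle)
t=41: (idle)
t=42: (idle)
t=43: (idle)
t=44: (idle)

context switches = 22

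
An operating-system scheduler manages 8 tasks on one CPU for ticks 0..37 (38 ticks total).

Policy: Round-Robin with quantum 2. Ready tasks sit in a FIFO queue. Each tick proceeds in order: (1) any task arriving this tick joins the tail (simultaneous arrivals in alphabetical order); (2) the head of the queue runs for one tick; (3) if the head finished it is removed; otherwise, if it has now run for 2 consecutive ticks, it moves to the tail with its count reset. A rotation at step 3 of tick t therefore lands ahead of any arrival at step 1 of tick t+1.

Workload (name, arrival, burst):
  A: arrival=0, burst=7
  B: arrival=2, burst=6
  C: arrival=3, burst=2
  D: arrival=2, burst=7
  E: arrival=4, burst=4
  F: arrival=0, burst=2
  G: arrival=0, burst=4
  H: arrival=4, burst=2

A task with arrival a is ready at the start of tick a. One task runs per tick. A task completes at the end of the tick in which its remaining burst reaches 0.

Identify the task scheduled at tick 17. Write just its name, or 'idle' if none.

running at tick 17 = H

t=0: queue=[A,F,G] q_used=0 → run A
t=1: queue=[A,F,G] q_used=1 → run A
t=2: queue=[F,G,A,B,D] q_used=0 → run F
t=3: queue=[F,G,A,B,D,C] q_used=1 → run F
t=4: queue=[G,A,B,D,C,E,H] q_used=0 → run G
t=5: queue=[G,A,B,D,C,E,H] q_used=1 → run G
t=6: queue=[A,B,D,C,E,H,G] q_used=0 → run A
t=7: queue=[A,B,D,C,E,H,G] q_used=1 → run A
t=8: queue=[B,D,C,E,H,G,A] q_used=0 → run B
t=9: queue=[B,D,C,E,H,G,A] q_used=1 → run B
t=10: queue=[D,C,E,H,G,A,B] q_used=0 → run D
t=11: queue=[D,C,E,H,G,A,B] q_used=1 → run D
t=12: queue=[C,E,H,G,A,B,D] q_used=0 → run C
t=13: queue=[C,E,H,G,A,B,D] q_used=1 → run C
t=14: queue=[E,H,G,A,B,D] q_used=0 → run E
t=15: queue=[E,H,G,A,B,D] q_used=1 → run E
t=16: queue=[H,G,A,B,D,E] q_used=0 → run H
t=17: queue=[H,G,A,B,D,E] q_used=1 → run H
t=18: queue=[G,A,B,D,E] q_used=0 → run G
t=19: queue=[G,A,B,D,E] q_used=1 → run G
t=20: queue=[A,B,D,E] q_used=0 → run A
t=21: queue=[A,B,D,E] q_used=1 → run A
t=22: queue=[B,D,E,A] q_used=0 → run B
t=23: queue=[B,D,E,A] q_used=1 → run B
t=24: queue=[D,E,A,B] q_used=0 → run D
t=25: queue=[D,E,A,B] q_used=1 → run D
t=26: queue=[E,A,B,D] q_used=0 → run E
t=27: queue=[E,A,B,D] q_used=1 → run E
t=28: queue=[A,B,D] q_used=0 → run A
t=29: queue=[B,D] q_used=0 → run B
t=30: queue=[B,D] q_used=1 → run B
t=31: queue=[D] q_used=0 → run D
t=32: queue=[D] q_used=1 → run D
t=33: queue=[D] q_used=0 → run D
t=34: (idle)
t=35: (idle)
t=36: (idle)
t=37: (idle)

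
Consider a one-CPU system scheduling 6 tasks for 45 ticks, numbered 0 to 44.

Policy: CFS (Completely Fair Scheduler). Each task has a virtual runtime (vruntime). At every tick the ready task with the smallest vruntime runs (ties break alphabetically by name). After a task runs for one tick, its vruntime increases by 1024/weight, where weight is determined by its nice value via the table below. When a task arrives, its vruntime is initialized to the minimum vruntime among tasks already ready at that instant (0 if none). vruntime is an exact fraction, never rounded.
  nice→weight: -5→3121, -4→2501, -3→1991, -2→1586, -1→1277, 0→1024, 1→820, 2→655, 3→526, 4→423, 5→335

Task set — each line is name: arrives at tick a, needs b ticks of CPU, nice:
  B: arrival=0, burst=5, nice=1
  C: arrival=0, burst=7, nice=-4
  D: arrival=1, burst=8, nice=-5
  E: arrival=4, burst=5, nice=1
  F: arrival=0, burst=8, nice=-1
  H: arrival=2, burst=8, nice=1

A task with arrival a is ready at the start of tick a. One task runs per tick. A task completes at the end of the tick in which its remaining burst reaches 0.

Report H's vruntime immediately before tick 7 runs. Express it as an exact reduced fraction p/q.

vruntime(H, start of tick 7) = 256/205

t=0: vr[B=0 C=0 F=0] → run B
t=1: vr[B=256/205 C=0 D=0 F=0] → run C
t=2: vr[B=256/205 C=1024/2501 D=0 F=0 H=0] → run D
t=3: vr[B=256/205 C=1024/2501 D=1024/3121 F=0 H=0] → run F
t=4: vr[B=256/205 C=1024/2501 D=1024/3121 E=0 F=1024/1277 H=0] → run E
t=5: vr[B=256/205 C=1024/2501 D=1024/3121 E=256/205 F=1024/1277 H=0] → run H
t=6: vr[B=256/205 C=1024/2501 D=1024/3121 E=256/205 F=1024/1277 H=256/205] → run D
t=7: vr[B=256/205 C=1024/2501 D=2048/3121 E=256/205 F=1024/1277 H=256/205] → run C
t=8: vr[B=256/205 C=2048/2501 D=2048/3121 E=256/205 F=1024/1277 H=256/205] → run D
t=9: vr[B=256/205 C=2048/2501 D=3072/3121 E=256/205 F=1024/1277 H=256/205] → run F
t=10: vr[B=256/205 C=2048/2501 D=3072/3121 E=256/205 F=2048/1277 H=256/205] → run C
t=11: vr[B=256/205 C=3072/2501 D=3072/3121 E=256/205 F=2048/1277 H=256/205] → run D
t=12: vr[B=256/205 C=3072/2501 D=4096/3121 E=256/205 F=2048/1277 H=256/205] → run C
t=13: vr[B=256/205 C=4096/2501 D=4096/3121 E=256/205 F=2048/1277 H=256/205] → run B
t=14: vr[B=512/205 C=4096/2501 D=4096/3121 E=256/205 F=2048/1277 H=256/205] → run E
t=15: vr[B=512/205 C=4096/2501 D=4096/3121 E=512/205 F=2048/1277 H=256/205] → run H
t=16: vr[B=512/205 C=4096/2501 D=4096/3121 E=512/205 F=2048/1277 H=512/205] → run D
t=17: vr[B=512/205 C=4096/2501 D=5120/3121 E=512/205 F=2048/1277 H=512/205] → run F
t=18: vr[B=512/205 C=4096/2501 D=5120/3121 E=512/205 F=3072/1277 H=512/205] → run C
t=19: vr[B=512/205 C=5120/2501 D=5120/3121 E=512/205 F=3072/1277 H=512/205] → run D
t=20: vr[B=512/205 C=5120/2501 D=6144/3121 E=512/205 F=3072/1277 H=512/205] → run D
t=21: vr[B=512/205 C=5120/2501 D=7168/3121 E=512/205 F=3072/1277 H=512/205] → run C
t=22: vr[B=512/205 C=6144/2501 D=7168/3121 E=512/205 F=3072/1277 H=512/205] → run D
t=23: vr[B=512/205 C=6144/2501 E=512/205 F=3072/1277 H=512/205] → run F
t=24: vr[B=512/205 C=6144/2501 E=512/205 F=4096/1277 H=512/205] → run C
t=25: vr[B=512/205 E=512/205 F=4096/1277 H=512/205] → run B
t=26: vr[B=768/205 E=512/205 F=4096/1277 H=512/205] → run E
t=27: vr[B=768/205 E=768/205 F=4096/1277 H=512/205] → run H
t=28: vr[B=768/205 E=768/205 F=4096/1277 H=768/205] → run F
t=29: vr[B=768/205 E=768/205 F=5120/1277 H=768/205] → run B
t=30: vr[B=1024/205 E=768/205 F=5120/1277 H=768/205] → run E
t=31: vr[B=1024/205 E=1024/205 F=5120/1277 H=768/205] → run H
t=32: vr[B=1024/205 E=1024/205 F=5120/1277 H=1024/205] → run F
t=33: vr[B=1024/205 E=1024/205 F=6144/1277 H=1024/205] → run F
t=34: vr[B=1024/205 E=1024/205 F=7168/1277 H=1024/205] → run B
t=35: vr[E=1024/205 F=7168/1277 H=1024/205] → run E
t=36: vr[F=7168/1277 H=1024/205] → run H
t=37: vr[F=7168/1277 H=256/41] → run F
t=38: vr[H=256/41] → run H
t=39: vr[H=1536/205] → run H
t=40: vr[H=1792/205] → run H
t=41: (idle)
t=42: (idle)
t=43: (idle)
t=44: (idle)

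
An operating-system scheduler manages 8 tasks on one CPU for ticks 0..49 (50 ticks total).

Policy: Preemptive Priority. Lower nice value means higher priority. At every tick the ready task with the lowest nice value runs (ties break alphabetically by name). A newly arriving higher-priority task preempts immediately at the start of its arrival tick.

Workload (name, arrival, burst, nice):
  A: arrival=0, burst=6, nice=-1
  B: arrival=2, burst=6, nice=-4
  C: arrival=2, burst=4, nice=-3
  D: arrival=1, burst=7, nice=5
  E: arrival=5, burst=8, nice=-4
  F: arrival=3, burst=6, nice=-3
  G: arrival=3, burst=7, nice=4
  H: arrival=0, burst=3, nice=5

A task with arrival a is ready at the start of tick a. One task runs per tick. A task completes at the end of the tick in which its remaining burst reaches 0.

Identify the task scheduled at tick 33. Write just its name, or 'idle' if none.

running at tick 33 = G

t=0: ready={A,H} → run A
t=1: ready={A,D,H} → run A
t=2: ready={A,B,C,D,H} → run B
t=3: ready={A,B,C,D,F,G,H} → run B
t=4: ready={A,B,C,D,F,G,H} → run B
t=5: ready={A,B,C,D,E,F,G,H} → run B
t=6: ready={A,B,C,D,E,F,G,H} → run B
t=7: ready={A,B,C,D,E,F,G,H} → run B
t=8: ready={A,C,D,E,F,G,H} → run E
t=9: ready={A,C,D,E,F,G,H} → run E
t=10: ready={A,C,D,E,F,G,H} → run E
t=11: ready={A,C,D,E,F,G,H} → run E
t=12: ready={A,C,D,E,F,G,H} → run E
t=13: ready={A,C,D,E,F,G,H} → run E
t=14: ready={A,C,D,E,F,G,H} → run E
t=15: ready={A,C,D,E,F,G,H} → run E
t=16: ready={A,C,D,F,G,H} → run C
t=17: ready={A,C,D,F,G,H} → run C
t=18: ready={A,C,D,F,G,H} → run C
t=19: ready={A,C,D,F,G,H} → run C
t=20: ready={A,D,F,G,H} → run F
t=21: ready={A,D,F,G,H} → run F
t=22: ready={A,D,F,G,H} → run F
t=23: ready={A,D,F,G,H} → run F
t=24: ready={A,D,F,G,H} → run F
t=25: ready={A,D,F,G,H} → run F
t=26: ready={A,D,G,H} → run A
t=27: ready={A,D,G,H} → run A
t=28: ready={A,D,G,H} → run A
t=29: ready={A,D,G,H} → run A
t=30: ready={D,G,H} → run G
t=31: ready={D,G,H} → run G
t=32: ready={D,G,H} → run G
t=33: ready={D,G,H} → run G
t=34: ready={D,G,H} → run G
t=35: ready={D,G,H} → run G
t=36: ready={D,G,H} → run G
t=37: ready={D,H} → run D
t=38: ready={D,H} → run D
t=39: ready={D,H} → run D
t=40: ready={D,H} → run D
t=41: ready={D,H} → run D
t=42: ready={D,H} → run D
t=43: ready={D,H} → run D
t=44: ready={H} → run H
t=45: ready={H} → run H
t=46: ready={H} → run H
t=47: (idle)
t=48: (idle)
t=49: (idle)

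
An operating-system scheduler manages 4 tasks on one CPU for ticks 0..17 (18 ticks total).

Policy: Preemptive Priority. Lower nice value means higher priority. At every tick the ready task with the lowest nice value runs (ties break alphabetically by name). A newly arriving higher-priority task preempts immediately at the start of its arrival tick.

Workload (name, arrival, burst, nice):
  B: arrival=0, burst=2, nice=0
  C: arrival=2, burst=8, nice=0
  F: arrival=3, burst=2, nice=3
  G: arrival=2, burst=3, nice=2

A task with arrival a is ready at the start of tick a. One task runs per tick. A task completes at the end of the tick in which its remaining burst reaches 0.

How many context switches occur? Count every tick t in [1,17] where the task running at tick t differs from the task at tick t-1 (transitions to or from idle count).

context switches = 4

t=0: ready={B} → run B
t=1: ready={B} → run B
t=2: ready={C,G} → run C
t=3: ready={C,F,G} → run C
t=4: ready={C,F,G} → run C
t=5: ready={C,F,G} → run C
t=6: ready={C,F,G} → run C
t=7: ready={C,F,G} → run C
t=8: ready={C,F,G} → run C
t=9: ready={C,F,G} → run C
t=10: ready={F,G} → run G
t=11: ready={F,G} → run G
t=12: ready={F,G} → run G
t=13: ready={F} → run F
t=14: ready={F} → run F
t=15: (idle)
t=16: (idle)
t=17: (idle)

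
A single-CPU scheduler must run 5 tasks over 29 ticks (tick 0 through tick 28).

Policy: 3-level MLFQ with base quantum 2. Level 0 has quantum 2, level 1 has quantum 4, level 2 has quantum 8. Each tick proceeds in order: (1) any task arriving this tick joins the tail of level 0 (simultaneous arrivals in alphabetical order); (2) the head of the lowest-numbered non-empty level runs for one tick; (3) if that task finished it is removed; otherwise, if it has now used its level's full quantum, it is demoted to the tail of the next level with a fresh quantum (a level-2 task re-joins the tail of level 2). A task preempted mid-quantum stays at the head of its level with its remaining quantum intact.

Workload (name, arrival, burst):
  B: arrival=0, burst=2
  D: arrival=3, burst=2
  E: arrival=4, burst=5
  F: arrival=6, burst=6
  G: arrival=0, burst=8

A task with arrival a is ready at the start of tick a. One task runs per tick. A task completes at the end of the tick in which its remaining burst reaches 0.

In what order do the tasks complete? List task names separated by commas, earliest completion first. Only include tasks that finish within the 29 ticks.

t=0: L0/L1/L2 = BG/-/- → run B
t=1: L0/L1/L2 = BG/-/- → run B
t=2: L0/L1/L2 = G/-/- → run G
t=3: L0/L1/L2 = GD/-/- → run G
t=4: L0/L1/L2 = DE/G/- → run D
t=5: L0/L1/L2 = DE/G/- → run D
t=6: L0/L1/L2 = EF/G/- → run E
t=7: L0/L1/L2 = EF/G/- → run E
t=8: L0/L1/L2 = F/GE/- → run F
t=9: L0/L1/L2 = F/GE/- → run F
t=10: L0/L1/L2 = -/GEF/- → run G
t=11: L0/L1/L2 = -/GEF/- → run G
t=12: L0/L1/L2 = -/GEF/- → run G
t=13: L0/L1/L2 = -/GEF/- → run G
t=14: L0/L1/L2 = -/EF/G → run E
t=15: L0/L1/L2 = -/EF/G → run E
t=16: L0/L1/L2 = -/EF/G → run E
t=17: L0/L1/L2 = -/F/G → run F
t=18: L0/L1/L2 = -/F/G → run F
t=19: L0/L1/L2 = -/F/G → run F
t=20: L0/L1/L2 = -/F/G → run F
t=21: L0/L1/L2 = -/-/G → run G
t=22: L0/L1/L2 = -/-/G → run G
t=23: (idle)
t=24: (idle)
t=25: (idle)
t=26: (idle)
t=27: (idle)
t=28: (idle)

completion order = B, D, E, F, G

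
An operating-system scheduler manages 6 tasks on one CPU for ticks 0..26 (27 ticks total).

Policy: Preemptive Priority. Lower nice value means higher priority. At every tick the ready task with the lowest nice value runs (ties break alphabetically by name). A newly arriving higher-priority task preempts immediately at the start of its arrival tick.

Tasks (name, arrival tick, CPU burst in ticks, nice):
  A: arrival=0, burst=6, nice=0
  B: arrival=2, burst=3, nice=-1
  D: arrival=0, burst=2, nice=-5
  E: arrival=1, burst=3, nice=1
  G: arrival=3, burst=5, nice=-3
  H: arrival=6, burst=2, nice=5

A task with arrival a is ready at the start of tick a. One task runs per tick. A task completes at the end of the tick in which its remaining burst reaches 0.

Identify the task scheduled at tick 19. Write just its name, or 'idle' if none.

running at tick 19 = H

t=0: ready={A,D} → run D
t=1: ready={A,D,E} → run D
t=2: ready={A,B,E} → run B
t=3: ready={A,B,E,G} → run G
t=4: ready={A,B,E,G} → run G
t=5: ready={A,B,E,G} → run G
t=6: ready={A,B,E,G,H} → run G
t=7: ready={A,B,E,G,H} → run G
t=8: ready={A,B,E,H} → run B
t=9: ready={A,B,E,H} → run B
t=10: ready={A,E,H} → run A
t=11: ready={A,E,H} → run A
t=12: ready={A,E,H} → run A
t=13: ready={A,E,H} → run A
t=14: ready={A,E,H} → run A
t=15: ready={A,E,H} → run A
t=16: ready={E,H} → run E
t=17: ready={E,H} → run E
t=18: ready={E,H} → run E
t=19: ready={H} → run H
t=20: ready={H} → run H
t=21: (idle)
t=22: (idle)
t=23: (idle)
t=24: (idle)
t=25: (idle)
t=26: (idle)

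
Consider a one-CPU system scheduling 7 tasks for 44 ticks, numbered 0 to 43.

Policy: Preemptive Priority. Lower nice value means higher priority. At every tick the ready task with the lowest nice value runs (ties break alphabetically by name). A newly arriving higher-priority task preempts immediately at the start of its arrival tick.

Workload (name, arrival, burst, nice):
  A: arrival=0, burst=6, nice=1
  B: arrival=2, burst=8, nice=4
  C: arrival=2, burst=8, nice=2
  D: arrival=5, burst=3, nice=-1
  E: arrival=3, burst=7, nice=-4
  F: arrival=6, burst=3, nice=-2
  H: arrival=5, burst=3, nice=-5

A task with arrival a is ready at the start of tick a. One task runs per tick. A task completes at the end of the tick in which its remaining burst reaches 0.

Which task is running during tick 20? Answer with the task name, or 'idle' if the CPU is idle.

running at tick 20 = A

t=0: ready={A} → run A
t=1: ready={A} → run A
t=2: ready={A,B,C} → run A
t=3: ready={A,B,C,E} → run E
t=4: ready={A,B,C,E} → run E
t=5: ready={A,B,C,D,E,H} → run H
t=6: ready={A,B,C,D,E,F,H} → run H
t=7: ready={A,B,C,D,E,F,H} → run H
t=8: ready={A,B,C,D,E,F} → run E
t=9: ready={A,B,C,D,E,F} → run E
t=10: ready={A,B,C,D,E,F} → run E
t=11: ready={A,B,C,D,E,F} → run E
t=12: ready={A,B,C,D,E,F} → run E
t=13: ready={A,B,C,D,F} → run F
t=14: ready={A,B,C,D,F} → run F
t=15: ready={A,B,C,D,F} → run F
t=16: ready={A,B,C,D} → run D
t=17: ready={A,B,C,D} → run D
t=18: ready={A,B,C,D} → run D
t=19: ready={A,B,C} → run A
t=20: ready={A,B,C} → run A
t=21: ready={A,B,C} → run A
t=22: ready={B,C} → run C
t=23: ready={B,C} → run C
t=24: ready={B,C} → run C
t=25: ready={B,C} → run C
t=26: ready={B,C} → run C
t=27: ready={B,C} → run C
t=28: ready={B,C} → run C
t=29: ready={B,C} → run C
t=30: ready={B} → run B
t=31: ready={B} → run B
t=32: ready={B} → run B
t=33: ready={B} → run B
t=34: ready={B} → run B
t=35: ready={B} → run B
t=36: ready={B} → run B
t=37: ready={B} → run B
t=38: (idle)
t=39: (idle)
t=40: (idle)
t=41: (idle)
t=42: (idle)
t=43: (idle)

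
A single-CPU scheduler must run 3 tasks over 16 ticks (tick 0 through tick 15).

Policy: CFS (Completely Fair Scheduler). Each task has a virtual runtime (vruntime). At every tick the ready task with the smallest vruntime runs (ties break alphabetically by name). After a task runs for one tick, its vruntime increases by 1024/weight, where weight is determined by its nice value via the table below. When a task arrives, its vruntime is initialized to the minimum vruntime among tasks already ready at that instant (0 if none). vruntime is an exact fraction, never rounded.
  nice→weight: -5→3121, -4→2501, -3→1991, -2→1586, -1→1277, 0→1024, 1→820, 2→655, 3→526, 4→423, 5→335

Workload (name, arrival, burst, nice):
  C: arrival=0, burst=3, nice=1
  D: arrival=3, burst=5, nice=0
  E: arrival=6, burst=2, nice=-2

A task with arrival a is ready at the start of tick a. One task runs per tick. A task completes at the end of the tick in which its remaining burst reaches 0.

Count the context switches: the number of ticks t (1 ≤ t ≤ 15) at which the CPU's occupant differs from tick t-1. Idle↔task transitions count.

context switches = 4

t=0: vr[C=0] → run C
t=1: vr[C=256/205] → run C
t=2: vr[C=512/205] → run C
t=3: vr[D=0] → run D
t=4: vr[D=1] → run D
t=5: vr[D=2] → run D
t=6: vr[D=3 E=3] → run D
t=7: vr[D=4 E=3] → run E
t=8: vr[D=4 E=2891/793] → run E
t=9: vr[D=4] → run D
t=10: (idle)
t=11: (idle)
t=12: (idle)
t=13: (idle)
t=14: (idle)
t=15: (idle)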